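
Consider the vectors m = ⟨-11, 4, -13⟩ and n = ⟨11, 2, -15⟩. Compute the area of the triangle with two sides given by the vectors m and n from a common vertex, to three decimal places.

158.411

i: 4·(-15) - (-13)·2 = -60 - (-26) = -34
j: (-13)·11 - (-11)·(-15) = -143 - 165 = -308
k: (-11)·2 - 4·11 = -22 - 44 = -66
m × n = (-34, -308, -66)
|m × n| = √((-34)² + (-308)² + (-66)²) = √100376 ≈ 316.8217
area = ½ · 316.8217 ≈ 158.411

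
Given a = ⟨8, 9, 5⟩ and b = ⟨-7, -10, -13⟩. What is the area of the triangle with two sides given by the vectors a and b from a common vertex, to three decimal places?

i: 9·(-13) - 5·(-10) = -117 - (-50) = -67
j: 5·(-7) - 8·(-13) = -35 - (-104) = 69
k: 8·(-10) - 9·(-7) = -80 - (-63) = -17
a × b = (-67, 69, -17)
|a × b| = √((-67)² + 69² + (-17)²) = √9539 ≈ 97.6678
area = ½ · 97.6678 ≈ 48.834

48.834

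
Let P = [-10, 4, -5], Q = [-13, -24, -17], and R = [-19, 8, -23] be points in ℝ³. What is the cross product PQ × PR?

PQ = (-3, -28, -12)
PR = (-9, 4, -18)
i: (-28)·(-18) - (-12)·4 = 504 - (-48) = 552
j: (-12)·(-9) - (-3)·(-18) = 108 - 54 = 54
k: (-3)·4 - (-28)·(-9) = -12 - 252 = -264
PQ × PR = (552, 54, -264)

(552, 54, -264)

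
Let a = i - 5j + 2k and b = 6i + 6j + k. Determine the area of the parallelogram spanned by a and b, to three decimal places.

41.304

i: (-5)·1 - 2·6 = -5 - 12 = -17
j: 2·6 - 1·1 = 12 - 1 = 11
k: 1·6 - (-5)·6 = 6 - (-30) = 36
a × b = (-17, 11, 36)
|a × b| = √((-17)² + 11² + 36²) = √1706 ≈ 41.3038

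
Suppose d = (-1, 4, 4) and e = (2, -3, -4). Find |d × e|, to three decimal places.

i: 4·(-4) - 4·(-3) = -16 - (-12) = -4
j: 4·2 - (-1)·(-4) = 8 - 4 = 4
k: (-1)·(-3) - 4·2 = 3 - 8 = -5
d × e = (-4, 4, -5)
|d × e| = √((-4)² + 4² + (-5)²) = √57 ≈ 7.5498

7.550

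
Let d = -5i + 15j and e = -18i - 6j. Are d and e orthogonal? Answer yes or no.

d · e = (-5)·(-18) + 15·(-6) = 90 - 90 = 0
Zero, so the vectors are orthogonal.

yes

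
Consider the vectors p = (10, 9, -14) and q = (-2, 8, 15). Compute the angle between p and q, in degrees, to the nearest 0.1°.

p · q = 10·(-2) + 9·8 + (-14)·15 = -20 + 72 - 210 = -158
|p|² = 100 + 81 + 196 = 377,  |p| = √377 ≈ 19.416488
|q|² = 4 + 64 + 225 = 293,  |q| = √293 ≈ 17.117243
cos θ = -158 / (19.416488 · 17.117243) ≈ -0.47539
θ = arccos(-0.47539) ≈ 118.4°

118.4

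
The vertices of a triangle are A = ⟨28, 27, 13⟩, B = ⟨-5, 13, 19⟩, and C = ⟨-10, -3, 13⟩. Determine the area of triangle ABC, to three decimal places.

AB = (-33, -14, 6),  AC = (-38, -30, 0)
i: (-14)·0 - 6·(-30) = 0 - (-180) = 180
j: 6·(-38) - (-33)·0 = -228 - 0 = -228
k: (-33)·(-30) - (-14)·(-38) = 990 - 532 = 458
AB × AC = (180, -228, 458)
|AB × AC| = √294148 ≈ 542.3541
area = ½ · 542.3541 ≈ 271.177

271.177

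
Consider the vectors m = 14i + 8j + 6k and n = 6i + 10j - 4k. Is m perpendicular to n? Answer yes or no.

m · n = 14·6 + 8·10 + 6·(-4) = 84 + 80 - 24 = 140
Nonzero, so the vectors are not orthogonal.

no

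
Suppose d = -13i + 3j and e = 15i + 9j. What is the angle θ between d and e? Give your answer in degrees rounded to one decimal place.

136.0

d · e = (-13)·15 + 3·9 = -195 + 27 = -168
|d|² = 169 + 9 = 178,  |d| = √178 ≈ 13.341664
|e|² = 225 + 81 = 306,  |e| = √306 ≈ 17.492856
cos θ = -168 / (13.341664 · 17.492856) ≈ -0.71984
θ = arccos(-0.71984) ≈ 136.0°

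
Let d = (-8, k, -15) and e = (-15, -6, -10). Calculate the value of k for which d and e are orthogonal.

45

d · e = (-8)·(-15) + k·(-6) + (-15)·(-10) = 270 - 6k
Set equal to 0: -6k = -270, so k = 45.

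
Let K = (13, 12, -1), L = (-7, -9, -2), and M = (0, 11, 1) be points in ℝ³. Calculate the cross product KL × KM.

KL = (-20, -21, -1)
KM = (-13, -1, 2)
i: (-21)·2 - (-1)·(-1) = -42 - 1 = -43
j: (-1)·(-13) - (-20)·2 = 13 - (-40) = 53
k: (-20)·(-1) - (-21)·(-13) = 20 - 273 = -253
KL × KM = (-43, 53, -253)

(-43, 53, -253)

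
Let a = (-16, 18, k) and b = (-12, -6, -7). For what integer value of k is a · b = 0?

12

a · b = (-16)·(-12) + 18·(-6) + k·(-7) = 84 - 7k
Set equal to 0: -7k = -84, so k = 12.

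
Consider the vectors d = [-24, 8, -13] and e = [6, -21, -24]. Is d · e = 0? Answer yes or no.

yes

d · e = (-24)·6 + 8·(-21) + (-13)·(-24) = -144 - 168 + 312 = 0
Zero, so the vectors are orthogonal.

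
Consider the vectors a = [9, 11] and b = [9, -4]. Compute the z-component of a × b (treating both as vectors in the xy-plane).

9·(-4) - 11·9 = -36 - 99 = -135

-135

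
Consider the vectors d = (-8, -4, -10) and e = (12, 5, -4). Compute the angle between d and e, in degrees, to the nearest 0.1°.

d · e = (-8)·12 + (-4)·5 + (-10)·(-4) = -96 - 20 + 40 = -76
|d|² = 64 + 16 + 100 = 180,  |d| = √180 ≈ 13.416408
|e|² = 144 + 25 + 16 = 185,  |e| = √185 ≈ 13.601471
cos θ = -76 / (13.416408 · 13.601471) ≈ -0.41648
θ = arccos(-0.41648) ≈ 114.6°

114.6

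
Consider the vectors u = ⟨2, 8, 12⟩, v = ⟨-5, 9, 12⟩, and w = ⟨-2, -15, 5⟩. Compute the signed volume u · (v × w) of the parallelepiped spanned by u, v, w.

1574

v × w:
i: 9·5 - 12·(-15) = 45 - (-180) = 225
j: 12·(-2) - (-5)·5 = -24 - (-25) = 1
k: (-5)·(-15) - 9·(-2) = 75 - (-18) = 93
v × w = (225, 1, 93)
u · (v × w) = 2·225 + 8·1 + 12·93 = 450 + 8 + 1116 = 1574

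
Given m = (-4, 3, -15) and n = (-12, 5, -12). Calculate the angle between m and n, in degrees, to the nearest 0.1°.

m · n = (-4)·(-12) + 3·5 + (-15)·(-12) = 48 + 15 + 180 = 243
|m|² = 16 + 9 + 225 = 250,  |m| = √250 ≈ 15.811388
|n|² = 144 + 25 + 144 = 313,  |n| = √313 ≈ 17.691806
cos θ = 243 / (15.811388 · 17.691806) ≈ 0.86869
θ = arccos(0.86869) ≈ 29.7°

29.7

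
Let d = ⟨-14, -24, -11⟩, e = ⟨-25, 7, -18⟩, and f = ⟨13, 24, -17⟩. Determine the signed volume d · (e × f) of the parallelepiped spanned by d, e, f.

e × f:
i: 7·(-17) - (-18)·24 = -119 - (-432) = 313
j: (-18)·13 - (-25)·(-17) = -234 - 425 = -659
k: (-25)·24 - 7·13 = -600 - 91 = -691
e × f = (313, -659, -691)
d · (e × f) = (-14)·313 + (-24)·(-659) + (-11)·(-691) = -4382 + 15816 + 7601 = 19035

19035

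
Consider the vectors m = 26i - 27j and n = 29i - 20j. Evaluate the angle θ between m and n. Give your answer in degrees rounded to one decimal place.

m · n = 26·29 + (-27)·(-20) = 754 + 540 = 1294
|m|² = 676 + 729 = 1405,  |m| = √1405 ≈ 37.483330
|n|² = 841 + 400 = 1241,  |n| = √1241 ≈ 35.227830
cos θ = 1294 / (37.483330 · 35.227830) ≈ 0.97996
θ = arccos(0.97996) ≈ 11.5°

11.5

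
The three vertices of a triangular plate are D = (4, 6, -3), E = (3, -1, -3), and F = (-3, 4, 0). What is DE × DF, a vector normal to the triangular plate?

(-21, 3, -47)

DE = (-1, -7, 0)
DF = (-7, -2, 3)
i: (-7)·3 - 0·(-2) = -21 - 0 = -21
j: 0·(-7) - (-1)·3 = 0 - (-3) = 3
k: (-1)·(-2) - (-7)·(-7) = 2 - 49 = -47
DE × DF = (-21, 3, -47)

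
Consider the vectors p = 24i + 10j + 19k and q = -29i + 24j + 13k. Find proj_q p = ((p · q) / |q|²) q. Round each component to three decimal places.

p · q = 24·(-29) + 10·24 + 19·13 = -696 + 240 + 247 = -209
|q|² = 841 + 576 + 169 = 1586
proj_q p = (-209/1586) · (-29, 24, 13) ≈ (3.822, -3.163, -1.713)

(3.822, -3.163, -1.713)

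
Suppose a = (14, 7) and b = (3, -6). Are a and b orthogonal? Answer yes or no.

a · b = 14·3 + 7·(-6) = 42 - 42 = 0
Zero, so the vectors are orthogonal.

yes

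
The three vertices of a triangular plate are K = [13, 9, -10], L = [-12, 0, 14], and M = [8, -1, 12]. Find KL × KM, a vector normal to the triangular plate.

KL = (-25, -9, 24)
KM = (-5, -10, 22)
i: (-9)·22 - 24·(-10) = -198 - (-240) = 42
j: 24·(-5) - (-25)·22 = -120 - (-550) = 430
k: (-25)·(-10) - (-9)·(-5) = 250 - 45 = 205
KL × KM = (42, 430, 205)

(42, 430, 205)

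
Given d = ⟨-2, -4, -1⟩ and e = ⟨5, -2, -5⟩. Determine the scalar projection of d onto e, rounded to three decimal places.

0.408

d · e = (-2)·5 + (-4)·(-2) + (-1)·(-5) = -10 + 8 + 5 = 3
|e| = √(25 + 4 + 25) = √54 ≈ 7.3485
comp_e d = 3 / √54 ≈ 0.408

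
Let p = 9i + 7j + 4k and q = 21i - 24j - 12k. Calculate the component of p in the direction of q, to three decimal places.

p · q = 9·21 + 7·(-24) + 4·(-12) = 189 - 168 - 48 = -27
|q| = √(441 + 576 + 144) = √1161 ≈ 34.0735
comp_q p = -27 / √1161 ≈ -0.792

-0.792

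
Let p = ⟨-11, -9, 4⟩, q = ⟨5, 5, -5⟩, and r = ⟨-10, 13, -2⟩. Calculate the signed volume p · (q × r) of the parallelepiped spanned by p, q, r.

-685

q × r:
i: 5·(-2) - (-5)·13 = -10 - (-65) = 55
j: (-5)·(-10) - 5·(-2) = 50 - (-10) = 60
k: 5·13 - 5·(-10) = 65 - (-50) = 115
q × r = (55, 60, 115)
p · (q × r) = (-11)·55 + (-9)·60 + 4·115 = -605 - 540 + 460 = -685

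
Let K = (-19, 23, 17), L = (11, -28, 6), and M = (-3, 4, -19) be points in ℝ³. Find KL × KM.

(1627, 904, 246)

KL = (30, -51, -11)
KM = (16, -19, -36)
i: (-51)·(-36) - (-11)·(-19) = 1836 - 209 = 1627
j: (-11)·16 - 30·(-36) = -176 - (-1080) = 904
k: 30·(-19) - (-51)·16 = -570 - (-816) = 246
KL × KM = (1627, 904, 246)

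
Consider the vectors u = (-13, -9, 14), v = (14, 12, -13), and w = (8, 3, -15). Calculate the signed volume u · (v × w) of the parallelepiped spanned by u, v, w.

v × w:
i: 12·(-15) - (-13)·3 = -180 - (-39) = -141
j: (-13)·8 - 14·(-15) = -104 - (-210) = 106
k: 14·3 - 12·8 = 42 - 96 = -54
v × w = (-141, 106, -54)
u · (v × w) = (-13)·(-141) + (-9)·106 + 14·(-54) = 1833 - 954 - 756 = 123

123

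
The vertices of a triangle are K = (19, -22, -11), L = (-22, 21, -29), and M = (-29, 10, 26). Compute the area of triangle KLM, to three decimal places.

KL = (-41, 43, -18),  KM = (-48, 32, 37)
i: 43·37 - (-18)·32 = 1591 - (-576) = 2167
j: (-18)·(-48) - (-41)·37 = 864 - (-1517) = 2381
k: (-41)·32 - 43·(-48) = -1312 - (-2064) = 752
KL × KM = (2167, 2381, 752)
|KL × KM| = √10930554 ≈ 3306.1388
area = ½ · 3306.1388 ≈ 1653.069

1653.069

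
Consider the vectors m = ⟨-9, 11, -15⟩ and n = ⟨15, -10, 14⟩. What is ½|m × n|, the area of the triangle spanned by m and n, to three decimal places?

i: 11·14 - (-15)·(-10) = 154 - 150 = 4
j: (-15)·15 - (-9)·14 = -225 - (-126) = -99
k: (-9)·(-10) - 11·15 = 90 - 165 = -75
m × n = (4, -99, -75)
|m × n| = √(4² + (-99)² + (-75)²) = √15442 ≈ 124.2658
area = ½ · 124.2658 ≈ 62.133

62.133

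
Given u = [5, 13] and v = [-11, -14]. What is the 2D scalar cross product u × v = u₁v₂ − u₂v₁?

5·(-14) - 13·(-11) = -70 - (-143) = 73

73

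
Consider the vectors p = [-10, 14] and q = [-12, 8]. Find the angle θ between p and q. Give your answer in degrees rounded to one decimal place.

p · q = (-10)·(-12) + 14·8 = 120 + 112 = 232
|p|² = 100 + 196 = 296,  |p| = √296 ≈ 17.204651
|q|² = 144 + 64 = 208,  |q| = √208 ≈ 14.422205
cos θ = 232 / (17.204651 · 14.422205) ≈ 0.93500
θ = arccos(0.93500) ≈ 20.8°

20.8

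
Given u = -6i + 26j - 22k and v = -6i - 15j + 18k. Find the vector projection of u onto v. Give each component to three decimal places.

u · v = (-6)·(-6) + 26·(-15) + (-22)·18 = 36 - 390 - 396 = -750
|v|² = 36 + 225 + 324 = 585
proj_v u = (-750/585) · (-6, -15, 18) ≈ (7.692, 19.231, -23.077)

(7.692, 19.231, -23.077)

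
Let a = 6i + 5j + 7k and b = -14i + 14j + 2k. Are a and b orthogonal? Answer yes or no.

yes

a · b = 6·(-14) + 5·14 + 7·2 = -84 + 70 + 14 = 0
Zero, so the vectors are orthogonal.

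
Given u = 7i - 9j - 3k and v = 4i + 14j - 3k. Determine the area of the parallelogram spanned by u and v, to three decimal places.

i: (-9)·(-3) - (-3)·14 = 27 - (-42) = 69
j: (-3)·4 - 7·(-3) = -12 - (-21) = 9
k: 7·14 - (-9)·4 = 98 - (-36) = 134
u × v = (69, 9, 134)
|u × v| = √(69² + 9² + 134²) = √22798 ≈ 150.9901

150.990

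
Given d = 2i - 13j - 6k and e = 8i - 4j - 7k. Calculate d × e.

(67, -34, 96)

i: (-13)·(-7) - (-6)·(-4) = 91 - 24 = 67
j: (-6)·8 - 2·(-7) = -48 - (-14) = -34
k: 2·(-4) - (-13)·8 = -8 - (-104) = 96
d × e = (67, -34, 96)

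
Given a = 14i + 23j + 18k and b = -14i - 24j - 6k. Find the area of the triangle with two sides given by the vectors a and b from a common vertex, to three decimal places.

i: 23·(-6) - 18·(-24) = -138 - (-432) = 294
j: 18·(-14) - 14·(-6) = -252 - (-84) = -168
k: 14·(-24) - 23·(-14) = -336 - (-322) = -14
a × b = (294, -168, -14)
|a × b| = √(294² + (-168)² + (-14)²) = √114856 ≈ 338.9041
area = ½ · 338.9041 ≈ 169.452

169.452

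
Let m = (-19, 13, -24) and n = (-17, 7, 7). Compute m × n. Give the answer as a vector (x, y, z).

(259, 541, 88)

i: 13·7 - (-24)·7 = 91 - (-168) = 259
j: (-24)·(-17) - (-19)·7 = 408 - (-133) = 541
k: (-19)·7 - 13·(-17) = -133 - (-221) = 88
m × n = (259, 541, 88)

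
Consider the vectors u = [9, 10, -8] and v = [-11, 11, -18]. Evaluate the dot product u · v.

u · v = 9·(-11) + 10·11 + (-8)·(-18) = -99 + 110 + 144 = 155

155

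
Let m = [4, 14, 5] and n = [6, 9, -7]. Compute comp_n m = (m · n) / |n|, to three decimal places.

8.926

m · n = 4·6 + 14·9 + 5·(-7) = 24 + 126 - 35 = 115
|n| = √(36 + 81 + 49) = √166 ≈ 12.8841
comp_n m = 115 / √166 ≈ 8.926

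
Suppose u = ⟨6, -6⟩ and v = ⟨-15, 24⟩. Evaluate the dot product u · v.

-234

u · v = 6·(-15) + (-6)·24 = -90 - 144 = -234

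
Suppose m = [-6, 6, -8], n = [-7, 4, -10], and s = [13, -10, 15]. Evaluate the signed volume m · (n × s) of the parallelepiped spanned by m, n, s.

n × s:
i: 4·15 - (-10)·(-10) = 60 - 100 = -40
j: (-10)·13 - (-7)·15 = -130 - (-105) = -25
k: (-7)·(-10) - 4·13 = 70 - 52 = 18
n × s = (-40, -25, 18)
m · (n × s) = (-6)·(-40) + 6·(-25) + (-8)·18 = 240 - 150 - 144 = -54

-54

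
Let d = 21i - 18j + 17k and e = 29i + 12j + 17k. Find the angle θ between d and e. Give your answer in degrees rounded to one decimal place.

53.9

d · e = 21·29 + (-18)·12 + 17·17 = 609 - 216 + 289 = 682
|d|² = 441 + 324 + 289 = 1054,  |d| = √1054 ≈ 32.465366
|e|² = 841 + 144 + 289 = 1274,  |e| = √1274 ≈ 35.693137
cos θ = 682 / (32.465366 · 35.693137) ≈ 0.58854
θ = arccos(0.58854) ≈ 53.9°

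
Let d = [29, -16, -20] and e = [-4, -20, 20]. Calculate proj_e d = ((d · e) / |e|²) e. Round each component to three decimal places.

(0.961, 4.804, -4.804)

d · e = 29·(-4) + (-16)·(-20) + (-20)·20 = -116 + 320 - 400 = -196
|e|² = 16 + 400 + 400 = 816
proj_e d = (-196/816) · (-4, -20, 20) ≈ (0.961, 4.804, -4.804)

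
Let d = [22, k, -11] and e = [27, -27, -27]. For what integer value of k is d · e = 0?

d · e = 22·27 + k·(-27) + (-11)·(-27) = 891 - 27k
Set equal to 0: -27k = -891, so k = 33.

33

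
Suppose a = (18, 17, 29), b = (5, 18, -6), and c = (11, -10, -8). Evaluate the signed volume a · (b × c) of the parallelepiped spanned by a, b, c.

b × c:
i: 18·(-8) - (-6)·(-10) = -144 - 60 = -204
j: (-6)·11 - 5·(-8) = -66 - (-40) = -26
k: 5·(-10) - 18·11 = -50 - 198 = -248
b × c = (-204, -26, -248)
a · (b × c) = 18·(-204) + 17·(-26) + 29·(-248) = -3672 - 442 - 7192 = -11306

-11306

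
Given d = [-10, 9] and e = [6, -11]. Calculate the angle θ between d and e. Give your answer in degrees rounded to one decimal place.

d · e = (-10)·6 + 9·(-11) = -60 - 99 = -159
|d|² = 100 + 81 = 181,  |d| = √181 ≈ 13.453624
|e|² = 36 + 121 = 157,  |e| = √157 ≈ 12.529964
cos θ = -159 / (13.453624 · 12.529964) ≈ -0.94321
θ = arccos(-0.94321) ≈ 160.6°

160.6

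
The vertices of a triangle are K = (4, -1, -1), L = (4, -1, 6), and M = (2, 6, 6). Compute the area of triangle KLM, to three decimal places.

25.480

KL = (0, 0, 7),  KM = (-2, 7, 7)
i: 0·7 - 7·7 = 0 - 49 = -49
j: 7·(-2) - 0·7 = -14 - 0 = -14
k: 0·7 - 0·(-2) = 0 - 0 = 0
KL × KM = (-49, -14, 0)
|KL × KM| = √2597 ≈ 50.9608
area = ½ · 50.9608 ≈ 25.480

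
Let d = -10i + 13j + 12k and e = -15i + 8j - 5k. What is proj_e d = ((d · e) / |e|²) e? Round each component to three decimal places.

(-9.268, 4.943, -3.089)

d · e = (-10)·(-15) + 13·8 + 12·(-5) = 150 + 104 - 60 = 194
|e|² = 225 + 64 + 25 = 314
proj_e d = (194/314) · (-15, 8, -5) ≈ (-9.268, 4.943, -3.089)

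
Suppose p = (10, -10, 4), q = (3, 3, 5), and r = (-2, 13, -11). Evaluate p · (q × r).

-1030

q × r:
i: 3·(-11) - 5·13 = -33 - 65 = -98
j: 5·(-2) - 3·(-11) = -10 - (-33) = 23
k: 3·13 - 3·(-2) = 39 - (-6) = 45
q × r = (-98, 23, 45)
p · (q × r) = 10·(-98) + (-10)·23 + 4·45 = -980 - 230 + 180 = -1030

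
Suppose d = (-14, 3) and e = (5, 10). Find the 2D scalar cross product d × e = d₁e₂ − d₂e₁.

(-14)·10 - 3·5 = -140 - 15 = -155

-155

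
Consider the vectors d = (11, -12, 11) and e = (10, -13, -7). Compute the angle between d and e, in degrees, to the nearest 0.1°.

d · e = 11·10 + (-12)·(-13) + 11·(-7) = 110 + 156 - 77 = 189
|d|² = 121 + 144 + 121 = 386,  |d| = √386 ≈ 19.646883
|e|² = 100 + 169 + 49 = 318,  |e| = √318 ≈ 17.832555
cos θ = 189 / (19.646883 · 17.832555) ≈ 0.53945
θ = arccos(0.53945) ≈ 57.4°

57.4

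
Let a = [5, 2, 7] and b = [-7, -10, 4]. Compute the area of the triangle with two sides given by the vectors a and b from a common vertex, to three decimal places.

55.093

i: 2·4 - 7·(-10) = 8 - (-70) = 78
j: 7·(-7) - 5·4 = -49 - 20 = -69
k: 5·(-10) - 2·(-7) = -50 - (-14) = -36
a × b = (78, -69, -36)
|a × b| = √(78² + (-69)² + (-36)²) = √12141 ≈ 110.1862
area = ½ · 110.1862 ≈ 55.093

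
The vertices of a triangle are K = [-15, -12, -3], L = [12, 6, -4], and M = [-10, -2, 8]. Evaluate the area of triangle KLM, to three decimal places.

204.247

KL = (27, 18, -1),  KM = (5, 10, 11)
i: 18·11 - (-1)·10 = 198 - (-10) = 208
j: (-1)·5 - 27·11 = -5 - 297 = -302
k: 27·10 - 18·5 = 270 - 90 = 180
KL × KM = (208, -302, 180)
|KL × KM| = √166868 ≈ 408.4948
area = ½ · 408.4948 ≈ 204.247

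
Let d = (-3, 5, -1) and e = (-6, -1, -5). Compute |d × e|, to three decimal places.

i: 5·(-5) - (-1)·(-1) = -25 - 1 = -26
j: (-1)·(-6) - (-3)·(-5) = 6 - 15 = -9
k: (-3)·(-1) - 5·(-6) = 3 - (-30) = 33
d × e = (-26, -9, 33)
|d × e| = √((-26)² + (-9)² + 33²) = √1846 ≈ 42.9651

42.965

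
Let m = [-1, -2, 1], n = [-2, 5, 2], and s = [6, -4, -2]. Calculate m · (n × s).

-36

n × s:
i: 5·(-2) - 2·(-4) = -10 - (-8) = -2
j: 2·6 - (-2)·(-2) = 12 - 4 = 8
k: (-2)·(-4) - 5·6 = 8 - 30 = -22
n × s = (-2, 8, -22)
m · (n × s) = (-1)·(-2) + (-2)·8 + 1·(-22) = 2 - 16 - 22 = -36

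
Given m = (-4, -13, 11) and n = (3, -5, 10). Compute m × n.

(-75, 73, 59)

i: (-13)·10 - 11·(-5) = -130 - (-55) = -75
j: 11·3 - (-4)·10 = 33 - (-40) = 73
k: (-4)·(-5) - (-13)·3 = 20 - (-39) = 59
m × n = (-75, 73, 59)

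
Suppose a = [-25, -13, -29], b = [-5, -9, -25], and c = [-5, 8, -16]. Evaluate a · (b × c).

-6720

b × c:
i: (-9)·(-16) - (-25)·8 = 144 - (-200) = 344
j: (-25)·(-5) - (-5)·(-16) = 125 - 80 = 45
k: (-5)·8 - (-9)·(-5) = -40 - 45 = -85
b × c = (344, 45, -85)
a · (b × c) = (-25)·344 + (-13)·45 + (-29)·(-85) = -8600 - 585 + 2465 = -6720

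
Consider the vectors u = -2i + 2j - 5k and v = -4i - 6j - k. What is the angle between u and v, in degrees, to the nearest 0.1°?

u · v = (-2)·(-4) + 2·(-6) + (-5)·(-1) = 8 - 12 + 5 = 1
|u|² = 4 + 4 + 25 = 33,  |u| = √33 ≈ 5.744563
|v|² = 16 + 36 + 1 = 53,  |v| = √53 ≈ 7.280110
cos θ = 1 / (5.744563 · 7.280110) ≈ 0.02391
θ = arccos(0.02391) ≈ 88.6°

88.6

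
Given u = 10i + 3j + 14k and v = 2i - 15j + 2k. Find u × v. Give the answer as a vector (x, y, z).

(216, 8, -156)

i: 3·2 - 14·(-15) = 6 - (-210) = 216
j: 14·2 - 10·2 = 28 - 20 = 8
k: 10·(-15) - 3·2 = -150 - 6 = -156
u × v = (216, 8, -156)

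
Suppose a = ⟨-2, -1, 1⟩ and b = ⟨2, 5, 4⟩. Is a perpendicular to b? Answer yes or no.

a · b = (-2)·2 + (-1)·5 + 1·4 = -4 - 5 + 4 = -5
Nonzero, so the vectors are not orthogonal.

no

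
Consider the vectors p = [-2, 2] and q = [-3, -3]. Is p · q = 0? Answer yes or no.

p · q = (-2)·(-3) + 2·(-3) = 6 - 6 = 0
Zero, so the vectors are orthogonal.

yes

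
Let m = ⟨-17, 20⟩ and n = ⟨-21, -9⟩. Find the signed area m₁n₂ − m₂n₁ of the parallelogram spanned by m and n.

(-17)·(-9) - 20·(-21) = 153 - (-420) = 573

573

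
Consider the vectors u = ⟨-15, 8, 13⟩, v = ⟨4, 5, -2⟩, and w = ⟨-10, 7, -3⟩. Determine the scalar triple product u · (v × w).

v × w:
i: 5·(-3) - (-2)·7 = -15 - (-14) = -1
j: (-2)·(-10) - 4·(-3) = 20 - (-12) = 32
k: 4·7 - 5·(-10) = 28 - (-50) = 78
v × w = (-1, 32, 78)
u · (v × w) = (-15)·(-1) + 8·32 + 13·78 = 15 + 256 + 1014 = 1285

1285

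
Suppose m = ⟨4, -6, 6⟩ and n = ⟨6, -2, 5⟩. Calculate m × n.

i: (-6)·5 - 6·(-2) = -30 - (-12) = -18
j: 6·6 - 4·5 = 36 - 20 = 16
k: 4·(-2) - (-6)·6 = -8 - (-36) = 28
m × n = (-18, 16, 28)

(-18, 16, 28)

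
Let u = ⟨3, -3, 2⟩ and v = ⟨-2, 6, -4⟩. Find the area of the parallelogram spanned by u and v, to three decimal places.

14.422

i: (-3)·(-4) - 2·6 = 12 - 12 = 0
j: 2·(-2) - 3·(-4) = -4 - (-12) = 8
k: 3·6 - (-3)·(-2) = 18 - 6 = 12
u × v = (0, 8, 12)
|u × v| = √(0² + 8² + 12²) = √208 ≈ 14.4222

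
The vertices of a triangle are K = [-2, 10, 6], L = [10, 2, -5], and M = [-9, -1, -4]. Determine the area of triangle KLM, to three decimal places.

137.690

KL = (12, -8, -11),  KM = (-7, -11, -10)
i: (-8)·(-10) - (-11)·(-11) = 80 - 121 = -41
j: (-11)·(-7) - 12·(-10) = 77 - (-120) = 197
k: 12·(-11) - (-8)·(-7) = -132 - 56 = -188
KL × KM = (-41, 197, -188)
|KL × KM| = √75834 ≈ 275.3797
area = ½ · 275.3797 ≈ 137.690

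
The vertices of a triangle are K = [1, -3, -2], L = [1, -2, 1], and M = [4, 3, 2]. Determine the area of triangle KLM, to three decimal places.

KL = (0, 1, 3),  KM = (3, 6, 4)
i: 1·4 - 3·6 = 4 - 18 = -14
j: 3·3 - 0·4 = 9 - 0 = 9
k: 0·6 - 1·3 = 0 - 3 = -3
KL × KM = (-14, 9, -3)
|KL × KM| = √286 ≈ 16.9115
area = ½ · 16.9115 ≈ 8.456

8.456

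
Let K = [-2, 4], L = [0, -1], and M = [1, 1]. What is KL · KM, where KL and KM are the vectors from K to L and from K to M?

21

KL = L − K = (2, -5)
KM = M − K = (3, -3)
KL · KM = 2·3 + (-5)·(-3) = 6 + 15 = 21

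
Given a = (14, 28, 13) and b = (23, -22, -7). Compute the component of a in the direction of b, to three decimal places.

-11.814

a · b = 14·23 + 28·(-22) + 13·(-7) = 322 - 616 - 91 = -385
|b| = √(529 + 484 + 49) = √1062 ≈ 32.5883
comp_b a = -385 / √1062 ≈ -11.814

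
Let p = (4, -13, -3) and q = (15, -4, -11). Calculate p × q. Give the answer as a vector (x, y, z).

(131, -1, 179)

i: (-13)·(-11) - (-3)·(-4) = 143 - 12 = 131
j: (-3)·15 - 4·(-11) = -45 - (-44) = -1
k: 4·(-4) - (-13)·15 = -16 - (-195) = 179
p × q = (131, -1, 179)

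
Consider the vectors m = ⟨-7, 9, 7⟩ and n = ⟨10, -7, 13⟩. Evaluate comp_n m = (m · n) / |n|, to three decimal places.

m · n = (-7)·10 + 9·(-7) + 7·13 = -70 - 63 + 91 = -42
|n| = √(100 + 49 + 169) = √318 ≈ 17.8326
comp_n m = -42 / √318 ≈ -2.355

-2.355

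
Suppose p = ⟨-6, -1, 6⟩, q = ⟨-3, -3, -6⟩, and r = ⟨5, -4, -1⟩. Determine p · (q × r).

321

q × r:
i: (-3)·(-1) - (-6)·(-4) = 3 - 24 = -21
j: (-6)·5 - (-3)·(-1) = -30 - 3 = -33
k: (-3)·(-4) - (-3)·5 = 12 - (-15) = 27
q × r = (-21, -33, 27)
p · (q × r) = (-6)·(-21) + (-1)·(-33) + 6·27 = 126 + 33 + 162 = 321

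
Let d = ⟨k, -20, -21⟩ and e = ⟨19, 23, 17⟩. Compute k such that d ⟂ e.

d · e = k·19 + (-20)·23 + (-21)·17 = -817 + 19k
Set equal to 0: 19k = 817, so k = 43.

43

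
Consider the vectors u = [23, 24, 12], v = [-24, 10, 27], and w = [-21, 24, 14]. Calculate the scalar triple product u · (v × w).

-21620

v × w:
i: 10·14 - 27·24 = 140 - 648 = -508
j: 27·(-21) - (-24)·14 = -567 - (-336) = -231
k: (-24)·24 - 10·(-21) = -576 - (-210) = -366
v × w = (-508, -231, -366)
u · (v × w) = 23·(-508) + 24·(-231) + 12·(-366) = -11684 - 5544 - 4392 = -21620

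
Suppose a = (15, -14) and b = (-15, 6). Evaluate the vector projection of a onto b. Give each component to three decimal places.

a · b = 15·(-15) + (-14)·6 = -225 - 84 = -309
|b|² = 225 + 36 = 261
proj_b a = (-309/261) · (-15, 6) ≈ (17.759, -7.103)

(17.759, -7.103)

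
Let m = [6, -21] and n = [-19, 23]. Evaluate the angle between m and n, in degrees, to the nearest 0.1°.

156.4

m · n = 6·(-19) + (-21)·23 = -114 - 483 = -597
|m|² = 36 + 441 = 477,  |m| = √477 ≈ 21.840330
|n|² = 361 + 529 = 890,  |n| = √890 ≈ 29.832868
cos θ = -597 / (21.840330 · 29.832868) ≈ -0.91626
θ = arccos(-0.91626) ≈ 156.4°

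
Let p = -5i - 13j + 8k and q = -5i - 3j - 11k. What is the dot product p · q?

-24

p · q = (-5)·(-5) + (-13)·(-3) + 8·(-11) = 25 + 39 - 88 = -24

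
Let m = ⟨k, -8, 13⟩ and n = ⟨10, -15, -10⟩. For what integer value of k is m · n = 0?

1

m · n = k·10 + (-8)·(-15) + 13·(-10) = -10 + 10k
Set equal to 0: 10k = 10, so k = 1.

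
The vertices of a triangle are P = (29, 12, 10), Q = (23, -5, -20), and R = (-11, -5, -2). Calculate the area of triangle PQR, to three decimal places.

PQ = (-6, -17, -30),  PR = (-40, -17, -12)
i: (-17)·(-12) - (-30)·(-17) = 204 - 510 = -306
j: (-30)·(-40) - (-6)·(-12) = 1200 - 72 = 1128
k: (-6)·(-17) - (-17)·(-40) = 102 - 680 = -578
PQ × PR = (-306, 1128, -578)
|PQ × PR| = √1700104 ≈ 1303.8804
area = ½ · 1303.8804 ≈ 651.940

651.940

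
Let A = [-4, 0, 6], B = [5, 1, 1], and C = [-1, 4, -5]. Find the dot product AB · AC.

86

AB = B − A = (9, 1, -5)
AC = C − A = (3, 4, -11)
AB · AC = 9·3 + 1·4 + (-5)·(-11) = 27 + 4 + 55 = 86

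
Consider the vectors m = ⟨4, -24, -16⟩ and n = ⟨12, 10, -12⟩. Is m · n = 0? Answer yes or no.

yes

m · n = 4·12 + (-24)·10 + (-16)·(-12) = 48 - 240 + 192 = 0
Zero, so the vectors are orthogonal.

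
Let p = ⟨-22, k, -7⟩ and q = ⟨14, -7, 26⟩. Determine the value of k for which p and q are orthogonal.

p · q = (-22)·14 + k·(-7) + (-7)·26 = -490 - 7k
Set equal to 0: -7k = 490, so k = -70.

-70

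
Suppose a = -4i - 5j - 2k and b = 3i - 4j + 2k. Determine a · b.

a · b = (-4)·3 + (-5)·(-4) + (-2)·2 = -12 + 20 - 4 = 4

4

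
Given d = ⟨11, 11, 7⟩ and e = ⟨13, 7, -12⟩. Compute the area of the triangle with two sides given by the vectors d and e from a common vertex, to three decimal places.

i: 11·(-12) - 7·7 = -132 - 49 = -181
j: 7·13 - 11·(-12) = 91 - (-132) = 223
k: 11·7 - 11·13 = 77 - 143 = -66
d × e = (-181, 223, -66)
|d × e| = √((-181)² + 223² + (-66)²) = √86846 ≈ 294.6965
area = ½ · 294.6965 ≈ 147.348

147.348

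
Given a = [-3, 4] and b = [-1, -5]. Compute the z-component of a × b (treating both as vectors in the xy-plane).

19

(-3)·(-5) - 4·(-1) = 15 - (-4) = 19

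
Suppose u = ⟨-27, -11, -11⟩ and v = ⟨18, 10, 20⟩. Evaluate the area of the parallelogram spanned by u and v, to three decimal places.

366.399

i: (-11)·20 - (-11)·10 = -220 - (-110) = -110
j: (-11)·18 - (-27)·20 = -198 - (-540) = 342
k: (-27)·10 - (-11)·18 = -270 - (-198) = -72
u × v = (-110, 342, -72)
|u × v| = √((-110)² + 342² + (-72)²) = √134248 ≈ 366.3987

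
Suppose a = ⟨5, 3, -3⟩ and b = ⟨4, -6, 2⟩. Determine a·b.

-4

a · b = 5·4 + 3·(-6) + (-3)·2 = 20 - 18 - 6 = -4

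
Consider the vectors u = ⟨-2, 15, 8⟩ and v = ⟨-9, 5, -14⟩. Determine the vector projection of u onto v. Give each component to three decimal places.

u · v = (-2)·(-9) + 15·5 + 8·(-14) = 18 + 75 - 112 = -19
|v|² = 81 + 25 + 196 = 302
proj_v u = (-19/302) · (-9, 5, -14) ≈ (0.566, -0.315, 0.881)

(0.566, -0.315, 0.881)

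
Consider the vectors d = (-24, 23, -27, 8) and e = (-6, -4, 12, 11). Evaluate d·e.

-184

d · e = (-24)·(-6) + 23·(-4) + (-27)·12 + 8·11 = 144 - 92 - 324 + 88 = -184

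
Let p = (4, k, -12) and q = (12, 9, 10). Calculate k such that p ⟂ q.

p · q = 4·12 + k·9 + (-12)·10 = -72 + 9k
Set equal to 0: 9k = 72, so k = 8.

8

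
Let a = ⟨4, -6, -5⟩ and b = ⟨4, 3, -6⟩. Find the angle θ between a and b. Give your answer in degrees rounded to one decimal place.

65.9

a · b = 4·4 + (-6)·3 + (-5)·(-6) = 16 - 18 + 30 = 28
|a|² = 16 + 36 + 25 = 77,  |a| = √77 ≈ 8.774964
|b|² = 16 + 9 + 36 = 61,  |b| = √61 ≈ 7.810250
cos θ = 28 / (8.774964 · 7.810250) ≈ 0.40855
θ = arccos(0.40855) ≈ 65.9°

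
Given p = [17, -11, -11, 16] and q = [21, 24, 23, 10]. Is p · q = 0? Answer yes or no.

p · q = 17·21 + (-11)·24 + (-11)·23 + 16·10 = 357 - 264 - 253 + 160 = 0
Zero, so the vectors are orthogonal.

yes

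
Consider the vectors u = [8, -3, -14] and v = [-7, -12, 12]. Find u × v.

(-204, 2, -117)

i: (-3)·12 - (-14)·(-12) = -36 - 168 = -204
j: (-14)·(-7) - 8·12 = 98 - 96 = 2
k: 8·(-12) - (-3)·(-7) = -96 - 21 = -117
u × v = (-204, 2, -117)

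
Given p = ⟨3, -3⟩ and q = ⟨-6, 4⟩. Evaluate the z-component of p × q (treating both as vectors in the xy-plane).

-6

3·4 - (-3)·(-6) = 12 - 18 = -6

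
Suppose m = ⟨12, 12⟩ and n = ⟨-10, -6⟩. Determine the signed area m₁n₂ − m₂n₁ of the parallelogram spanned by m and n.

12·(-6) - 12·(-10) = -72 - (-120) = 48

48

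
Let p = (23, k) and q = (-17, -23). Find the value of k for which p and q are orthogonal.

-17

p · q = 23·(-17) + k·(-23) = -391 - 23k
Set equal to 0: -23k = 391, so k = -17.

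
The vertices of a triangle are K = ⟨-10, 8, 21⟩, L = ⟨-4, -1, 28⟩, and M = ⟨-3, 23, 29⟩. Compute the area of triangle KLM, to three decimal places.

KL = (6, -9, 7),  KM = (7, 15, 8)
i: (-9)·8 - 7·15 = -72 - 105 = -177
j: 7·7 - 6·8 = 49 - 48 = 1
k: 6·15 - (-9)·7 = 90 - (-63) = 153
KL × KM = (-177, 1, 153)
|KL × KM| = √54739 ≈ 233.9637
area = ½ · 233.9637 ≈ 116.982

116.982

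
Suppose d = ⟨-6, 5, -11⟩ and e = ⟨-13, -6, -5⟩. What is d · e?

103

d · e = (-6)·(-13) + 5·(-6) + (-11)·(-5) = 78 - 30 + 55 = 103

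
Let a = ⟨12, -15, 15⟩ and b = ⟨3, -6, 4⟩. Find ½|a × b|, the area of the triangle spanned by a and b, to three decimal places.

i: (-15)·4 - 15·(-6) = -60 - (-90) = 30
j: 15·3 - 12·4 = 45 - 48 = -3
k: 12·(-6) - (-15)·3 = -72 - (-45) = -27
a × b = (30, -3, -27)
|a × b| = √(30² + (-3)² + (-27)²) = √1638 ≈ 40.4722
area = ½ · 40.4722 ≈ 20.236

20.236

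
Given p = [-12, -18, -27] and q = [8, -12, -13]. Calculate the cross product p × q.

i: (-18)·(-13) - (-27)·(-12) = 234 - 324 = -90
j: (-27)·8 - (-12)·(-13) = -216 - 156 = -372
k: (-12)·(-12) - (-18)·8 = 144 - (-144) = 288
p × q = (-90, -372, 288)

(-90, -372, 288)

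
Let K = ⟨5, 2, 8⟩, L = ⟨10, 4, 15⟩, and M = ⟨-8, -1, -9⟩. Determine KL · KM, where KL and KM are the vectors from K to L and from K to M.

KL = L − K = (5, 2, 7)
KM = M − K = (-13, -3, -17)
KL · KM = 5·(-13) + 2·(-3) + 7·(-17) = -65 - 6 - 119 = -190

-190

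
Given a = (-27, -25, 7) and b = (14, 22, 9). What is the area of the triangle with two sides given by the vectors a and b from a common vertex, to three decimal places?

i: (-25)·9 - 7·22 = -225 - 154 = -379
j: 7·14 - (-27)·9 = 98 - (-243) = 341
k: (-27)·22 - (-25)·14 = -594 - (-350) = -244
a × b = (-379, 341, -244)
|a × b| = √((-379)² + 341² + (-244)²) = √319458 ≈ 565.2062
area = ½ · 565.2062 ≈ 282.603

282.603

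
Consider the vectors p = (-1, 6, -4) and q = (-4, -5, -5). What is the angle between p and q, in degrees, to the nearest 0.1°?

p · q = (-1)·(-4) + 6·(-5) + (-4)·(-5) = 4 - 30 + 20 = -6
|p|² = 1 + 36 + 16 = 53,  |p| = √53 ≈ 7.280110
|q|² = 16 + 25 + 25 = 66,  |q| = √66 ≈ 8.124038
cos θ = -6 / (7.280110 · 8.124038) ≈ -0.10145
θ = arccos(-0.10145) ≈ 95.8°

95.8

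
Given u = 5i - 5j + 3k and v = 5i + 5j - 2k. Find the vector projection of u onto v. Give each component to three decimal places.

(-0.556, -0.556, 0.222)

u · v = 5·5 + (-5)·5 + 3·(-2) = 25 - 25 - 6 = -6
|v|² = 25 + 25 + 4 = 54
proj_v u = (-6/54) · (5, 5, -2) ≈ (-0.556, -0.556, 0.222)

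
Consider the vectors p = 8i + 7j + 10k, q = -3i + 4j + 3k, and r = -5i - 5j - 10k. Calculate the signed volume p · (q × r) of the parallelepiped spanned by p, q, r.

q × r:
i: 4·(-10) - 3·(-5) = -40 - (-15) = -25
j: 3·(-5) - (-3)·(-10) = -15 - 30 = -45
k: (-3)·(-5) - 4·(-5) = 15 - (-20) = 35
q × r = (-25, -45, 35)
p · (q × r) = 8·(-25) + 7·(-45) + 10·35 = -200 - 315 + 350 = -165

-165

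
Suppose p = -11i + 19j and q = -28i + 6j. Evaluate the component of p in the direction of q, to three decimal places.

14.737

p · q = (-11)·(-28) + 19·6 = 308 + 114 = 422
|q| = √(784 + 36) = √820 ≈ 28.6356
comp_q p = 422 / √820 ≈ 14.737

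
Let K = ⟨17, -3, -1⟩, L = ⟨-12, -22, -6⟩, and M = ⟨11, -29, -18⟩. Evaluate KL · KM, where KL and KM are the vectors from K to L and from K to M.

KL = L − K = (-29, -19, -5)
KM = M − K = (-6, -26, -17)
KL · KM = (-29)·(-6) + (-19)·(-26) + (-5)·(-17) = 174 + 494 + 85 = 753

753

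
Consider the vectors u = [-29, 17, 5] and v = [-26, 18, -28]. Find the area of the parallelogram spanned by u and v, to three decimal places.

1101.871

i: 17·(-28) - 5·18 = -476 - 90 = -566
j: 5·(-26) - (-29)·(-28) = -130 - 812 = -942
k: (-29)·18 - 17·(-26) = -522 - (-442) = -80
u × v = (-566, -942, -80)
|u × v| = √((-566)² + (-942)² + (-80)²) = √1214120 ≈ 1101.8711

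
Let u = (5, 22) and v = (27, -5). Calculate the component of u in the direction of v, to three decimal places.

u · v = 5·27 + 22·(-5) = 135 - 110 = 25
|v| = √(729 + 25) = √754 ≈ 27.4591
comp_v u = 25 / √754 ≈ 0.910

0.910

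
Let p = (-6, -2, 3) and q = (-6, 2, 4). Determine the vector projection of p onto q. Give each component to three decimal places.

(-4.714, 1.571, 3.143)

p · q = (-6)·(-6) + (-2)·2 + 3·4 = 36 - 4 + 12 = 44
|q|² = 36 + 4 + 16 = 56
proj_q p = (44/56) · (-6, 2, 4) ≈ (-4.714, 1.571, 3.143)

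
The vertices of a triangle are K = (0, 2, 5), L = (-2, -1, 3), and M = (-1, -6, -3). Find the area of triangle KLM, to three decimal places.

KL = (-2, -3, -2),  KM = (-1, -8, -8)
i: (-3)·(-8) - (-2)·(-8) = 24 - 16 = 8
j: (-2)·(-1) - (-2)·(-8) = 2 - 16 = -14
k: (-2)·(-8) - (-3)·(-1) = 16 - 3 = 13
KL × KM = (8, -14, 13)
|KL × KM| = √429 ≈ 20.7123
area = ½ · 20.7123 ≈ 10.356

10.356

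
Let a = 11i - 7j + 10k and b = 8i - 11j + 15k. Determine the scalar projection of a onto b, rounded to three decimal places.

15.557

a · b = 11·8 + (-7)·(-11) + 10·15 = 88 + 77 + 150 = 315
|b| = √(64 + 121 + 225) = √410 ≈ 20.2485
comp_b a = 315 / √410 ≈ 15.557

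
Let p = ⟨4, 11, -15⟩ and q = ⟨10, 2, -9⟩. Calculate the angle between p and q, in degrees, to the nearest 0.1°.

40.4

p · q = 4·10 + 11·2 + (-15)·(-9) = 40 + 22 + 135 = 197
|p|² = 16 + 121 + 225 = 362,  |p| = √362 ≈ 19.026298
|q|² = 100 + 4 + 81 = 185,  |q| = √185 ≈ 13.601471
cos θ = 197 / (19.026298 · 13.601471) ≈ 0.76125
θ = arccos(0.76125) ≈ 40.4°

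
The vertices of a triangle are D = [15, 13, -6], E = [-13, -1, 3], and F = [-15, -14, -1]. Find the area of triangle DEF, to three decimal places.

199.828

DE = (-28, -14, 9),  DF = (-30, -27, 5)
i: (-14)·5 - 9·(-27) = -70 - (-243) = 173
j: 9·(-30) - (-28)·5 = -270 - (-140) = -130
k: (-28)·(-27) - (-14)·(-30) = 756 - 420 = 336
DE × DF = (173, -130, 336)
|DE × DF| = √159725 ≈ 399.6561
area = ½ · 399.6561 ≈ 199.828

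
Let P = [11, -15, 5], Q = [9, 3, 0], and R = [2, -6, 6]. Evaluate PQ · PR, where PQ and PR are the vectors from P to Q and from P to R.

PQ = Q − P = (-2, 18, -5)
PR = R − P = (-9, 9, 1)
PQ · PR = (-2)·(-9) + 18·9 + (-5)·1 = 18 + 162 - 5 = 175

175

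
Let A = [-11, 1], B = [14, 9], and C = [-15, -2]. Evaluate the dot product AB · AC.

-124

AB = B − A = (25, 8)
AC = C − A = (-4, -3)
AB · AC = 25·(-4) + 8·(-3) = -100 - 24 = -124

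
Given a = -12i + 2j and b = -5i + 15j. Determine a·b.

a · b = (-12)·(-5) + 2·15 = 60 + 30 = 90

90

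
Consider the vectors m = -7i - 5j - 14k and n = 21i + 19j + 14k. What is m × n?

i: (-5)·14 - (-14)·19 = -70 - (-266) = 196
j: (-14)·21 - (-7)·14 = -294 - (-98) = -196
k: (-7)·19 - (-5)·21 = -133 - (-105) = -28
m × n = (196, -196, -28)

(196, -196, -28)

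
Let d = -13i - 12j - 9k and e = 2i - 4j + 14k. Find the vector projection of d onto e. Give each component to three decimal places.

d · e = (-13)·2 + (-12)·(-4) + (-9)·14 = -26 + 48 - 126 = -104
|e|² = 4 + 16 + 196 = 216
proj_e d = (-104/216) · (2, -4, 14) ≈ (-0.963, 1.926, -6.741)

(-0.963, 1.926, -6.741)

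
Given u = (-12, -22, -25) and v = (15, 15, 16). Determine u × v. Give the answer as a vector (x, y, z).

i: (-22)·16 - (-25)·15 = -352 - (-375) = 23
j: (-25)·15 - (-12)·16 = -375 - (-192) = -183
k: (-12)·15 - (-22)·15 = -180 - (-330) = 150
u × v = (23, -183, 150)

(23, -183, 150)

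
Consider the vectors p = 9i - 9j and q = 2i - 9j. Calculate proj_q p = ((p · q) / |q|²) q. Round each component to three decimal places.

(2.329, -10.482)

p · q = 9·2 + (-9)·(-9) = 18 + 81 = 99
|q|² = 4 + 81 = 85
proj_q p = (99/85) · (2, -9) ≈ (2.329, -10.482)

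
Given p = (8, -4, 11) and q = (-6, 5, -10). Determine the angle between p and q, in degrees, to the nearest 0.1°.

171.7

p · q = 8·(-6) + (-4)·5 + 11·(-10) = -48 - 20 - 110 = -178
|p|² = 64 + 16 + 121 = 201,  |p| = √201 ≈ 14.177447
|q|² = 36 + 25 + 100 = 161,  |q| = √161 ≈ 12.688578
cos θ = -178 / (14.177447 · 12.688578) ≈ -0.98948
θ = arccos(-0.98948) ≈ 171.7°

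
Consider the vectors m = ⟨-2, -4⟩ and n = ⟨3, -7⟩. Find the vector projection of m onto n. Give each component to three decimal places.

m · n = (-2)·3 + (-4)·(-7) = -6 + 28 = 22
|n|² = 9 + 49 = 58
proj_n m = (22/58) · (3, -7) ≈ (1.138, -2.655)

(1.138, -2.655)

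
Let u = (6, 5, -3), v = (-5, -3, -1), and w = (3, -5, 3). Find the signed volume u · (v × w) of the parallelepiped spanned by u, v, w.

v × w:
i: (-3)·3 - (-1)·(-5) = -9 - 5 = -14
j: (-1)·3 - (-5)·3 = -3 - (-15) = 12
k: (-5)·(-5) - (-3)·3 = 25 - (-9) = 34
v × w = (-14, 12, 34)
u · (v × w) = 6·(-14) + 5·12 + (-3)·34 = -84 + 60 - 102 = -126

-126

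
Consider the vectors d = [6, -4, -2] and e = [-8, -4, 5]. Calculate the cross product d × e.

(-28, -14, -56)

i: (-4)·5 - (-2)·(-4) = -20 - 8 = -28
j: (-2)·(-8) - 6·5 = 16 - 30 = -14
k: 6·(-4) - (-4)·(-8) = -24 - 32 = -56
d × e = (-28, -14, -56)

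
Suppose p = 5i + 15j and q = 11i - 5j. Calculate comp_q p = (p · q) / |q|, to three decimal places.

-1.655

p · q = 5·11 + 15·(-5) = 55 - 75 = -20
|q| = √(121 + 25) = √146 ≈ 12.0830
comp_q p = -20 / √146 ≈ -1.655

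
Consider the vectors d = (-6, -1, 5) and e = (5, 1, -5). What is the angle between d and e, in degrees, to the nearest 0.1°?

174.8

d · e = (-6)·5 + (-1)·1 + 5·(-5) = -30 - 1 - 25 = -56
|d|² = 36 + 1 + 25 = 62,  |d| = √62 ≈ 7.874008
|e|² = 25 + 1 + 25 = 51,  |e| = √51 ≈ 7.141428
cos θ = -56 / (7.874008 · 7.141428) ≈ -0.99588
θ = arccos(-0.99588) ≈ 174.8°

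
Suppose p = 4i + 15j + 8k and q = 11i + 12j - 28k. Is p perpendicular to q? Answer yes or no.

p · q = 4·11 + 15·12 + 8·(-28) = 44 + 180 - 224 = 0
Zero, so the vectors are orthogonal.

yes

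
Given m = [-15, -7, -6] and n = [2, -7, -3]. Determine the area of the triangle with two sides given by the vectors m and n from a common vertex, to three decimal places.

i: (-7)·(-3) - (-6)·(-7) = 21 - 42 = -21
j: (-6)·2 - (-15)·(-3) = -12 - 45 = -57
k: (-15)·(-7) - (-7)·2 = 105 - (-14) = 119
m × n = (-21, -57, 119)
|m × n| = √((-21)² + (-57)² + 119²) = √17851 ≈ 133.6076
area = ½ · 133.6076 ≈ 66.804

66.804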